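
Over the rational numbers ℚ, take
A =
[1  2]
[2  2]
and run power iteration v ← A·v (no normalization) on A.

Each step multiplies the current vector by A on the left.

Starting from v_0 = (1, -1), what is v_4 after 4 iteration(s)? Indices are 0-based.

v_4 = (-17, -22)

v_0 = (1, -1).
v_1 = A·v_0 = (-1, 0).
v_2 = A·v_1 = (-1, -2).
v_3 = A·v_2 = (-5, -6).
v_4 = A·v_3 = (-17, -22).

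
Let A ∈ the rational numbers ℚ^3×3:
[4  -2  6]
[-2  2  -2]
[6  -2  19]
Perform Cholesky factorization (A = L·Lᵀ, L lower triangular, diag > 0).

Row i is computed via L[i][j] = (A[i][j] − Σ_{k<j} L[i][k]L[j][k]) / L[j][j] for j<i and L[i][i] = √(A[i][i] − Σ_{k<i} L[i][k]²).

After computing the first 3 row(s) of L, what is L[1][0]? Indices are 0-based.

Step 1: L[0][0] = √(4) = 2.
  L[1][0] = (-2) / L[0][0] = -1.
Step 2: L[1][1] = √(1) = 1.
  L[2][0] = (6) / L[0][0] = 3.
  L[2][1] = (1) / L[1][1] = 1.
Step 3: L[2][2] = √(9) = 3.

L[1][0] = -1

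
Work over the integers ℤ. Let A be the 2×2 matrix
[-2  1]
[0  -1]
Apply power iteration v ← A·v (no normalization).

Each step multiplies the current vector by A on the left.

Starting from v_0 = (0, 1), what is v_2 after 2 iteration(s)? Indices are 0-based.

v_2 = (-3, 1)

v_0 = (0, 1).
v_1 = A·v_0 = (1, -1).
v_2 = A·v_1 = (-3, 1).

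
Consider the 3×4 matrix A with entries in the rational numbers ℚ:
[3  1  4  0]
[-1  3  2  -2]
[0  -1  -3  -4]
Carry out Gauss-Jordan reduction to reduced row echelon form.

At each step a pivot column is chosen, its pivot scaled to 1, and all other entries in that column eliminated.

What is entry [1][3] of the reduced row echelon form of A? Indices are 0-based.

pivot(0,0)=3: scale R0 → (1, 1/3, 4/3, 0)
  clear (1,0): R1 −= (-1)R0 → (0, 10/3, 10/3, -2)
pivot(1,1)=10/3: scale R1 → (0, 1, 1, -3/5)
  clear (0,1): R0 −= (1/3)R1 → (1, 0, 1, 1/5)
  clear (2,1): R2 −= (-1)R1 → (0, 0, -2, -23/5)
pivot(2,2)=-2: scale R2 → (0, 0, 1, 23/10)
  clear (0,2): R0 −= (1)R2 → (1, 0, 0, -21/10)
  clear (1,2): R1 −= (1)R2 → (0, 1, 0, -29/10)

M[1][3] = -29/10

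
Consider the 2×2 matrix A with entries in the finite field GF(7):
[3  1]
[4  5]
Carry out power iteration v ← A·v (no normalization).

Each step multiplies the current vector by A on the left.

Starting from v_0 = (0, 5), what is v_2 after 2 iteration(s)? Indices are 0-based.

v_0 = (0, 5).
v_1 = A·v_0 = (5, 4).
v_2 = A·v_1 = (5, 5).

v_2 = (5, 5)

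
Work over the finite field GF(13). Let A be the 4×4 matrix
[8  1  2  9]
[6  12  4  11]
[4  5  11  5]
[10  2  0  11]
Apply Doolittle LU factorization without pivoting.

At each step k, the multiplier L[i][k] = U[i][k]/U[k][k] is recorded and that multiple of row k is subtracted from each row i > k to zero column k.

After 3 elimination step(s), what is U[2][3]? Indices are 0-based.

[col 0] pivot 8
  R1 -= 4*R0 → (0, 8, 9, 1)  (L[1][0] := 4)
  R2 -= 7*R0 → (0, 11, 10, 7)  (L[2][0] := 7)
  R3 -= 11*R0 → (0, 4, 4, 3)  (L[3][0] := 11)
[col 1] pivot 8
  R2 -= 3*R1 → (0, 0, 9, 4)  (L[2][1] := 3)
  R3 -= 7*R1 → (0, 0, 6, 9)  (L[3][1] := 7)
[col 2] pivot 9
  R3 -= 5*R2 → (0, 0, 0, 2)  (L[3][2] := 5)

U[2][3] = 4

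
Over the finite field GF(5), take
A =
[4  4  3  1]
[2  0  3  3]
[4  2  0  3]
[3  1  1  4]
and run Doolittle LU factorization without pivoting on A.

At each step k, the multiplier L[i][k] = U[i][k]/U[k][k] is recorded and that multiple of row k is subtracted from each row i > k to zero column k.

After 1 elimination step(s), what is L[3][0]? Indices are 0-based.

L[3][0] = 2

[col 0] pivot 4
  R1 -= 3*R0 → (0, 3, 4, 0)  (L[1][0] := 3)
  R2 -= 1*R0 → (0, 3, 2, 2)  (L[2][0] := 1)
  R3 -= 2*R0 → (0, 3, 0, 2)  (L[3][0] := 2)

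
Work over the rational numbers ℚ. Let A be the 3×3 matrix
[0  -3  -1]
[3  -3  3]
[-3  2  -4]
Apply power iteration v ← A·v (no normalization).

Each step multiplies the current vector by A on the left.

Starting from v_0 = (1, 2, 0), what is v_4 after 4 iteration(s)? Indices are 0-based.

v_0 = (1, 2, 0).
v_1 = A·v_0 = (-6, -3, 1).
v_2 = A·v_1 = (8, -6, 8).
v_3 = A·v_2 = (10, 66, -68).
v_4 = A·v_3 = (-130, -372, 374).

v_4 = (-130, -372, 374)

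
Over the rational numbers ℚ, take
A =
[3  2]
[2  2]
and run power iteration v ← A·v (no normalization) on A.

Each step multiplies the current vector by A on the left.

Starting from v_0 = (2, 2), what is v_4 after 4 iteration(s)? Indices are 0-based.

v_4 = (958, 748)

v_0 = (2, 2).
v_1 = A·v_0 = (10, 8).
v_2 = A·v_1 = (46, 36).
v_3 = A·v_2 = (210, 164).
v_4 = A·v_3 = (958, 748).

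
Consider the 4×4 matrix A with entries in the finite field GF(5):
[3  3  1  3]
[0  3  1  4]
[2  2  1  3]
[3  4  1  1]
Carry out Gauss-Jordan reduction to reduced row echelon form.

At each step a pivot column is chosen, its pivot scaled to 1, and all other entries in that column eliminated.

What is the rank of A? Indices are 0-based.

rank = 4

pivot(0,0)=3: scale R0 → (1, 1, 2, 1)
  clear (2,0): R2 −= (2)R0 → (0, 0, 2, 1)
  clear (3,0): R3 −= (3)R0 → (0, 1, 0, 3)
pivot(1,1)=3: scale R1 → (0, 1, 2, 3)
  clear (0,1): R0 −= (1)R1 → (1, 0, 0, 3)
  clear (3,1): R3 −= (1)R1 → (0, 0, 3, 0)
pivot(2,2)=2: scale R2 → (0, 0, 1, 3)
  clear (1,2): R1 −= (2)R2 → (0, 1, 0, 2)
  clear (3,2): R3 −= (3)R2 → (0, 0, 0, 1)
pivot(3,3)=1: scale R3 → (0, 0, 0, 1)
  clear (0,3): R0 −= (3)R3 → (1, 0, 0, 0)
  clear (1,3): R1 −= (2)R3 → (0, 1, 0, 0)
  clear (2,3): R2 −= (3)R3 → (0, 0, 1, 0)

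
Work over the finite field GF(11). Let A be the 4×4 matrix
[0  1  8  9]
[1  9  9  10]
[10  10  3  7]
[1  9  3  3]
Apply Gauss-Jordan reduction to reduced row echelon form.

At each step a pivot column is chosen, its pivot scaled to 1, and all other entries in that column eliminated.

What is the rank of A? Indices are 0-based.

rank = 4

pivot(0,0): swap R0↔R1
pivot(0,0)=1: scale R0 → (1, 9, 9, 10)
  clear (2,0): R2 −= (10)R0 → (0, 8, 1, 6)
  clear (3,0): R3 −= (1)R0 → (0, 0, 5, 4)
pivot(1,1)=1: scale R1 → (0, 1, 8, 9)
  clear (0,1): R0 −= (9)R1 → (1, 0, 3, 6)
  clear (2,1): R2 −= (8)R1 → (0, 0, 3, 0)
pivot(2,2)=3: scale R2 → (0, 0, 1, 0)
  clear (0,2): R0 −= (3)R2 → (1, 0, 0, 6)
  clear (1,2): R1 −= (8)R2 → (0, 1, 0, 9)
  clear (3,2): R3 −= (5)R2 → (0, 0, 0, 4)
pivot(3,3)=4: scale R3 → (0, 0, 0, 1)
  clear (0,3): R0 −= (6)R3 → (1, 0, 0, 0)
  clear (1,3): R1 −= (9)R3 → (0, 1, 0, 0)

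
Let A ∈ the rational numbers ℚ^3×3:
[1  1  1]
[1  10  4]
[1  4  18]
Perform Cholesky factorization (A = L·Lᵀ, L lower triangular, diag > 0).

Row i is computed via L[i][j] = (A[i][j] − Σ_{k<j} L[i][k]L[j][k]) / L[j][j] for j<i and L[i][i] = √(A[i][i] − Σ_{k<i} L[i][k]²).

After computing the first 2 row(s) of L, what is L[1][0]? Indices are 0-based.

Step 1: L[0][0] = √(1) = 1.
  L[1][0] = (1) / L[0][0] = 1.
Step 2: L[1][1] = √(9) = 3.

L[1][0] = 1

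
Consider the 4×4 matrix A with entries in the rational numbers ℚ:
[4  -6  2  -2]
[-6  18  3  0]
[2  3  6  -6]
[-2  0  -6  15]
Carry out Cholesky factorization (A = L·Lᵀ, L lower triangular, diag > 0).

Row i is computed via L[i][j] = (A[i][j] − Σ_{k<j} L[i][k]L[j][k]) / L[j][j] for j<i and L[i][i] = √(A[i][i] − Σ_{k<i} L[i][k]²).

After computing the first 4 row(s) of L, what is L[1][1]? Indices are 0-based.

L[1][1] = 3

Step 1: L[0][0] = √(4) = 2.
  L[1][0] = (-6) / L[0][0] = -3.
Step 2: L[1][1] = √(9) = 3.
  L[2][0] = (2) / L[0][0] = 1.
  L[2][1] = (6) / L[1][1] = 2.
Step 3: L[2][2] = √(1) = 1.
  L[3][0] = (-2) / L[0][0] = -1.
  L[3][1] = (-3) / L[1][1] = -1.
  L[3][2] = (-3) / L[2][2] = -3.
Step 4: L[3][3] = √(4) = 2.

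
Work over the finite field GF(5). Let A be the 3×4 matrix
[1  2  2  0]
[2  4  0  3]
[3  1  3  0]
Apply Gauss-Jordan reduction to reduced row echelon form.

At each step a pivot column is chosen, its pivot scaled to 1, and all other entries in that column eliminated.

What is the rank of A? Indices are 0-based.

pivot(0,0)=1: scale R0 → (1, 2, 2, 0)
  clear (1,0): R1 −= (2)R0 → (0, 0, 1, 3)
  clear (2,0): R2 −= (3)R0 → (0, 0, 2, 0)
col 1: no nonzero at/below row 1; advance.
pivot(1,2)=1: scale R1 → (0, 0, 1, 3)
  clear (0,2): R0 −= (2)R1 → (1, 2, 0, 4)
  clear (2,2): R2 −= (2)R1 → (0, 0, 0, 4)
pivot(2,3)=4: scale R2 → (0, 0, 0, 1)
  clear (0,3): R0 −= (4)R2 → (1, 2, 0, 0)
  clear (1,3): R1 −= (3)R2 → (0, 0, 1, 0)

rank = 3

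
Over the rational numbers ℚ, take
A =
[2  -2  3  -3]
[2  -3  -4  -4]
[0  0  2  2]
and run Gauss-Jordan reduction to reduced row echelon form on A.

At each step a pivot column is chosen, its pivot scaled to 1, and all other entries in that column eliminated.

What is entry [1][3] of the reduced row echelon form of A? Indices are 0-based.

M[1][3] = -6

[1] R0 /= 2  ⇒  (1, -1, 3/2, -3/2)
     R1 -= 2·R0  ⇒  (0, -1, -7, -1)
[2] R1 /= -1  ⇒  (0, 1, 7, 1)
     R0 -= -1·R1  ⇒  (1, 0, 17/2, -1/2)
[3] R2 /= 2  ⇒  (0, 0, 1, 1)
     R0 -= 17/2·R2  ⇒  (1, 0, 0, -9)
     R1 -= 7·R2  ⇒  (0, 1, 0, -6)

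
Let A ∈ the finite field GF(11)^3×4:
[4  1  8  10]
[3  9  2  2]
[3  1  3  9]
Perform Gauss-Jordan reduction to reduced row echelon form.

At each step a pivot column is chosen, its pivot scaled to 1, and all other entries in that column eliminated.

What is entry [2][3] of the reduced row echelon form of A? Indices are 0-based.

step 1: normalize row 0 (÷4) = (1, 3, 2, 8)
  row 1: subtract 3×row0 = (0, 0, 7, 0)
  row 2: subtract 3×row0 = (0, 3, 8, 7)
step 2: exchange rows 1,2
step 2: normalize row 1 (÷3) = (0, 1, 10, 6)
  row 0: subtract 3×row1 = (1, 0, 5, 1)
step 3: normalize row 2 (÷7) = (0, 0, 1, 0)
  row 0: subtract 5×row2 = (1, 0, 0, 1)
  row 1: subtract 10×row2 = (0, 1, 0, 6)

M[2][3] = 0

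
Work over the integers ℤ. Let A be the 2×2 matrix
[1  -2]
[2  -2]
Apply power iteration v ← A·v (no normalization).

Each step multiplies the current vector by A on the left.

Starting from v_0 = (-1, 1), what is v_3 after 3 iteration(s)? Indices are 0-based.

v_0 = (-1, 1).
v_1 = A·v_0 = (-3, -4).
v_2 = A·v_1 = (5, 2).
v_3 = A·v_2 = (1, 6).

v_3 = (1, 6)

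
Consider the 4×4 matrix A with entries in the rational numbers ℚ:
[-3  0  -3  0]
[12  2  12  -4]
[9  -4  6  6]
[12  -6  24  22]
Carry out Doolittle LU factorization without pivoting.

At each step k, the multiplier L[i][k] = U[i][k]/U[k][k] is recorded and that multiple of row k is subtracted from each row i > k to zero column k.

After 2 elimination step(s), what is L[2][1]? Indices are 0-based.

L[2][1] = -2

[col 0] pivot -3
  R1 -= -4*R0 → (0, 2, 0, -4)  (L[1][0] := -4)
  R2 -= -3*R0 → (0, -4, -3, 6)  (L[2][0] := -3)
  R3 -= -4*R0 → (0, -6, 12, 22)  (L[3][0] := -4)
[col 1] pivot 2
  R2 -= -2*R1 → (0, 0, -3, -2)  (L[2][1] := -2)
  R3 -= -3*R1 → (0, 0, 12, 10)  (L[3][1] := -3)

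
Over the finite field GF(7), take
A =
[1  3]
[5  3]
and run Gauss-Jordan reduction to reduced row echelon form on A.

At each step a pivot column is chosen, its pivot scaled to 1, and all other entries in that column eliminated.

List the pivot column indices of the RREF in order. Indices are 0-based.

pivot(0,0)=1: scale R0 → (1, 3)
  clear (1,0): R1 −= (5)R0 → (0, 2)
pivot(1,1)=2: scale R1 → (0, 1)
  clear (0,1): R0 −= (3)R1 → (1, 0)

pivot columns: 0, 1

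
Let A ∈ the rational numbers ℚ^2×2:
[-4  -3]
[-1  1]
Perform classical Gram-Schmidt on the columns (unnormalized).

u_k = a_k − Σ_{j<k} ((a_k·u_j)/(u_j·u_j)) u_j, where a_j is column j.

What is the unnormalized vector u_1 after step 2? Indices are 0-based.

u_1 = (-7/17, 28/17)

Step 1: u_0 = a_0 = (-4, -1).
Step 2: u_1 = a_1 − (11/17)·u_0 = (-7/17, 28/17).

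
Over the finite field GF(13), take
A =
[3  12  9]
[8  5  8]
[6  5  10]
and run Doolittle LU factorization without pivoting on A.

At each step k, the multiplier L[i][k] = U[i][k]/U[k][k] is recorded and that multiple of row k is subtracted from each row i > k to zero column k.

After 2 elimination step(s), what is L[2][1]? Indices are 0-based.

L[2][1] = 6

[col 0] pivot 3
  R1 -= 7*R0 → (0, 12, 10)  (L[1][0] := 7)
  R2 -= 2*R0 → (0, 7, 5)  (L[2][0] := 2)
[col 1] pivot 12
  R2 -= 6*R1 → (0, 0, 10)  (L[2][1] := 6)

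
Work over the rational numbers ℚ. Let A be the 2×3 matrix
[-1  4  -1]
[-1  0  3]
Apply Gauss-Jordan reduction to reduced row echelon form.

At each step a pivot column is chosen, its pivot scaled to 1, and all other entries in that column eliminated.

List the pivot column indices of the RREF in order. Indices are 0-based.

pivot(0,0)=-1: scale R0 → (1, -4, 1)
  clear (1,0): R1 −= (-1)R0 → (0, -4, 4)
pivot(1,1)=-4: scale R1 → (0, 1, -1)
  clear (0,1): R0 −= (-4)R1 → (1, 0, -3)

pivot columns: 0, 1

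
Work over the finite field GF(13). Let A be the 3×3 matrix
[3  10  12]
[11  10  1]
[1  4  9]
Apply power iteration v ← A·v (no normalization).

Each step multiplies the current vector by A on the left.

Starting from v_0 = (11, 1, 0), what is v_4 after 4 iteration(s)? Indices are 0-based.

v_4 = (4, 5, 8)

v_0 = (11, 1, 0).
v_1 = A·v_0 = (4, 1, 2).
v_2 = A·v_1 = (7, 4, 0).
v_3 = A·v_2 = (9, 0, 10).
v_4 = A·v_3 = (4, 5, 8).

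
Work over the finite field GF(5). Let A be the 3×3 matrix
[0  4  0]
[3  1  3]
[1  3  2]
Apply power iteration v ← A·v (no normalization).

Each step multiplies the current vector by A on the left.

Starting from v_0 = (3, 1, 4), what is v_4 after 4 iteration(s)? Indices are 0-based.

v_4 = (1, 2, 0)

v_0 = (3, 1, 4).
v_1 = A·v_0 = (4, 2, 4).
v_2 = A·v_1 = (3, 1, 3).
v_3 = A·v_2 = (4, 4, 2).
v_4 = A·v_3 = (1, 2, 0).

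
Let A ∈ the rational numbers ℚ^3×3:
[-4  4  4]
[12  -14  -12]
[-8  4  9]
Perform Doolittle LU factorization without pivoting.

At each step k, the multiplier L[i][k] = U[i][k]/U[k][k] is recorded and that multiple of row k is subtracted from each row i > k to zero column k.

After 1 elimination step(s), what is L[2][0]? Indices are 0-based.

[col 0] pivot -4
  R1 -= -3*R0 → (0, -2, 0)  (L[1][0] := -3)
  R2 -= 2*R0 → (0, -4, 1)  (L[2][0] := 2)

L[2][0] = 2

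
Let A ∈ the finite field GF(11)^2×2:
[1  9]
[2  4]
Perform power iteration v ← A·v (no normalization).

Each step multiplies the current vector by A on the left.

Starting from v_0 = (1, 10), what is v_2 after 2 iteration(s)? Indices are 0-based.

v_0 = (1, 10).
v_1 = A·v_0 = (3, 9).
v_2 = A·v_1 = (7, 9).

v_2 = (7, 9)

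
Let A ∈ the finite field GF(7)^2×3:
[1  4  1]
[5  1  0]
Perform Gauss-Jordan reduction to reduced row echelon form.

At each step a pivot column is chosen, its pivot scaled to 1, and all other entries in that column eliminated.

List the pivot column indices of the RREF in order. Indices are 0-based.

pivot(0,0)=1: scale R0 → (1, 4, 1)
  clear (1,0): R1 −= (5)R0 → (0, 2, 2)
pivot(1,1)=2: scale R1 → (0, 1, 1)
  clear (0,1): R0 −= (4)R1 → (1, 0, 4)

pivot columns: 0, 1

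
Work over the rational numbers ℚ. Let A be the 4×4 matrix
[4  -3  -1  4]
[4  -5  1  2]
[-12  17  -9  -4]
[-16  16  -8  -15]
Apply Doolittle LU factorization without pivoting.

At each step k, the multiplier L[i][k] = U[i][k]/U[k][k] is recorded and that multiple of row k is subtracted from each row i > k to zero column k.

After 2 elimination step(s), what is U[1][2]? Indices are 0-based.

U[1][2] = 2

Step 1: pivot at (0,0) is 4.
  row1 ← row1 − (1)·row0  ⇒  L[1][0]=1, U row1=(0, -2, 2, -2)
  row2 ← row2 − (-3)·row0  ⇒  L[2][0]=-3, U row2=(0, 8, -12, 8)
  row3 ← row3 − (-4)·row0  ⇒  L[3][0]=-4, U row3=(0, 4, -12, 1)
Step 2: pivot at (1,1) is -2.
  row2 ← row2 − (-4)·row1  ⇒  L[2][1]=-4, U row2=(0, 0, -4, 0)
  row3 ← row3 − (-2)·row1  ⇒  L[3][1]=-2, U row3=(0, 0, -8, -3)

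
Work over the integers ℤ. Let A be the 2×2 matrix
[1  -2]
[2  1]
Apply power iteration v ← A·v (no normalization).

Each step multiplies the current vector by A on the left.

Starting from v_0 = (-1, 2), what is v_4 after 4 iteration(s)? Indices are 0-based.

v_4 = (55, 10)

v_0 = (-1, 2).
v_1 = A·v_0 = (-5, 0).
v_2 = A·v_1 = (-5, -10).
v_3 = A·v_2 = (15, -20).
v_4 = A·v_3 = (55, 10).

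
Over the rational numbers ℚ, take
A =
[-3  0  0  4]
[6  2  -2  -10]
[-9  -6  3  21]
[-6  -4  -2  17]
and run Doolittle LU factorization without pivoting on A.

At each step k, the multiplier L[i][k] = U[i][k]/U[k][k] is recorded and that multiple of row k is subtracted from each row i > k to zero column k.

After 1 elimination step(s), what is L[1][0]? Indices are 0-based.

L[1][0] = -2

k=0: U[0][0]=-3
  eliminate (1,0): mult=-2, new row 1: (0, 2, -2, -2); set L[1][0]=-2
  eliminate (2,0): mult=3, new row 2: (0, -6, 3, 9); set L[2][0]=3
  eliminate (3,0): mult=2, new row 3: (0, -4, -2, 9); set L[3][0]=2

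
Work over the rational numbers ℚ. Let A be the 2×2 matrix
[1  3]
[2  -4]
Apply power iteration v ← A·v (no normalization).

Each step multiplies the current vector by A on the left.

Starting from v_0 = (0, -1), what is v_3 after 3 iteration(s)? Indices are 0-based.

v_0 = (0, -1).
v_1 = A·v_0 = (-3, 4).
v_2 = A·v_1 = (9, -22).
v_3 = A·v_2 = (-57, 106).

v_3 = (-57, 106)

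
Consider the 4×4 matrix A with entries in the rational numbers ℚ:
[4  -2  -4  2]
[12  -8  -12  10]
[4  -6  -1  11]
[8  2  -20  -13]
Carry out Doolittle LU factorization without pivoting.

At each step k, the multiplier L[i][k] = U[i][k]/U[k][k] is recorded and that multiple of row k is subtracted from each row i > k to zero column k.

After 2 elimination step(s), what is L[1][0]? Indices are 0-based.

Step 1: pivot at (0,0) is 4.
  row1 ← row1 − (3)·row0  ⇒  L[1][0]=3, U row1=(0, -2, 0, 4)
  row2 ← row2 − (1)·row0  ⇒  L[2][0]=1, U row2=(0, -4, 3, 9)
  row3 ← row3 − (2)·row0  ⇒  L[3][0]=2, U row3=(0, 6, -12, -17)
Step 2: pivot at (1,1) is -2.
  row2 ← row2 − (2)·row1  ⇒  L[2][1]=2, U row2=(0, 0, 3, 1)
  row3 ← row3 − (-3)·row1  ⇒  L[3][1]=-3, U row3=(0, 0, -12, -5)

L[1][0] = 3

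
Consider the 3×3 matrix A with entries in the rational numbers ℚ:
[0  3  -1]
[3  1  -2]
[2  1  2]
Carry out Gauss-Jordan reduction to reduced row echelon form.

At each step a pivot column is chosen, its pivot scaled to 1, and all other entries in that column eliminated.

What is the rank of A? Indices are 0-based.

pivot(0,0): swap R0↔R1
pivot(0,0)=3: scale R0 → (1, 1/3, -2/3)
  clear (2,0): R2 −= (2)R0 → (0, 1/3, 10/3)
pivot(1,1)=3: scale R1 → (0, 1, -1/3)
  clear (0,1): R0 −= (1/3)R1 → (1, 0, -5/9)
  clear (2,1): R2 −= (1/3)R1 → (0, 0, 31/9)
pivot(2,2)=31/9: scale R2 → (0, 0, 1)
  clear (0,2): R0 −= (-5/9)R2 → (1, 0, 0)
  clear (1,2): R1 −= (-1/3)R2 → (0, 1, 0)

rank = 3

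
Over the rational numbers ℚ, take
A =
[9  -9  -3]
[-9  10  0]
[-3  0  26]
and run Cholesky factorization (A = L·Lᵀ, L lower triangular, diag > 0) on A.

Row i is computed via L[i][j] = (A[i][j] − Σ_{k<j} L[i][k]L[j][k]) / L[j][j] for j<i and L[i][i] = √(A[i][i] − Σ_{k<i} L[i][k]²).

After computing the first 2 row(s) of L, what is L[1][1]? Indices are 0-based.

Step 1: L[0][0] = √(9) = 3.
  L[1][0] = (-9) / L[0][0] = -3.
Step 2: L[1][1] = √(1) = 1.

L[1][1] = 1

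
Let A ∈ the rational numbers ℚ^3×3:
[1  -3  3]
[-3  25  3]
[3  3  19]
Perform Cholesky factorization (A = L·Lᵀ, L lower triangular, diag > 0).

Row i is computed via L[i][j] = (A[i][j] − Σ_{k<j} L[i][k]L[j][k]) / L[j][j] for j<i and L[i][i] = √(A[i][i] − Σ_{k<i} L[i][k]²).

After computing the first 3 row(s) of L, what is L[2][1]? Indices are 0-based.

Step 1: L[0][0] = √(1) = 1.
  L[1][0] = (-3) / L[0][0] = -3.
Step 2: L[1][1] = √(16) = 4.
  L[2][0] = (3) / L[0][0] = 3.
  L[2][1] = (12) / L[1][1] = 3.
Step 3: L[2][2] = √(1) = 1.

L[2][1] = 3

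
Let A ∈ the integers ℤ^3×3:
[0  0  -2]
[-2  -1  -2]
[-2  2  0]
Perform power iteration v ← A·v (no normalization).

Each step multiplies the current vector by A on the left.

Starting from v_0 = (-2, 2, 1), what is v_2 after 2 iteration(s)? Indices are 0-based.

v_0 = (-2, 2, 1).
v_1 = A·v_0 = (-2, 0, 8).
v_2 = A·v_1 = (-16, -12, 4).

v_2 = (-16, -12, 4)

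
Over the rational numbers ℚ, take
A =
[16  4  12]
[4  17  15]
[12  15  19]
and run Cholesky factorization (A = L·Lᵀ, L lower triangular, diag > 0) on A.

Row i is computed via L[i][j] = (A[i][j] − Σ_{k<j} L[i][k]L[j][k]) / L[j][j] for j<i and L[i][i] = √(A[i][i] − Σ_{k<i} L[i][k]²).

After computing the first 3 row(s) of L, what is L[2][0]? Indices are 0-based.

Step 1: L[0][0] = √(16) = 4.
  L[1][0] = (4) / L[0][0] = 1.
Step 2: L[1][1] = √(16) = 4.
  L[2][0] = (12) / L[0][0] = 3.
  L[2][1] = (12) / L[1][1] = 3.
Step 3: L[2][2] = √(1) = 1.

L[2][0] = 3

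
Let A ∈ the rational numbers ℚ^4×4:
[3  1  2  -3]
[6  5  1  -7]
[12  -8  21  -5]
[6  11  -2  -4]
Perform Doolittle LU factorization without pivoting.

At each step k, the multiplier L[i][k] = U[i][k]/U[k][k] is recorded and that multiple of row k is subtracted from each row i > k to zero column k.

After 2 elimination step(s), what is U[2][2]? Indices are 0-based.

U[2][2] = 1

k=0: U[0][0]=3
  eliminate (1,0): mult=2, new row 1: (0, 3, -3, -1); set L[1][0]=2
  eliminate (2,0): mult=4, new row 2: (0, -12, 13, 7); set L[2][0]=4
  eliminate (3,0): mult=2, new row 3: (0, 9, -6, 2); set L[3][0]=2
k=1: U[1][1]=3
  eliminate (2,1): mult=-4, new row 2: (0, 0, 1, 3); set L[2][1]=-4
  eliminate (3,1): mult=3, new row 3: (0, 0, 3, 5); set L[3][1]=3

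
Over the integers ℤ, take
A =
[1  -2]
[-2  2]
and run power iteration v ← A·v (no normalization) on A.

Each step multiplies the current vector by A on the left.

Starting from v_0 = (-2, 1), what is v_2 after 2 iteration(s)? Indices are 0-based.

v_2 = (-16, 20)

v_0 = (-2, 1).
v_1 = A·v_0 = (-4, 6).
v_2 = A·v_1 = (-16, 20).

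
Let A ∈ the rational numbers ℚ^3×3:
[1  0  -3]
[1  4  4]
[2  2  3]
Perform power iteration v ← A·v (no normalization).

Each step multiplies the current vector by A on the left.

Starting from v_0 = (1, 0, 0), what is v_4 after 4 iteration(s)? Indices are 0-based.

v_4 = (-173, 497, 242)

v_0 = (1, 0, 0).
v_1 = A·v_0 = (1, 1, 2).
v_2 = A·v_1 = (-5, 13, 10).
v_3 = A·v_2 = (-35, 87, 46).
v_4 = A·v_3 = (-173, 497, 242).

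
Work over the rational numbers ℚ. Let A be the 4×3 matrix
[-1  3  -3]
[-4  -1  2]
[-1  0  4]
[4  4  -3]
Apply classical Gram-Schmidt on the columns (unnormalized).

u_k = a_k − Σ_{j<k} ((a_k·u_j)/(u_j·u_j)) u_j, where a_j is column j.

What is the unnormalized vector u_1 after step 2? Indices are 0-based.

u_1 = (7/2, 1, 1/2, 2)

Step 1: u_0 = a_0 = (-1, -4, -1, 4).
Step 2: u_1 = a_1 − (1/2)·u_0 = (7/2, 1, 1/2, 2).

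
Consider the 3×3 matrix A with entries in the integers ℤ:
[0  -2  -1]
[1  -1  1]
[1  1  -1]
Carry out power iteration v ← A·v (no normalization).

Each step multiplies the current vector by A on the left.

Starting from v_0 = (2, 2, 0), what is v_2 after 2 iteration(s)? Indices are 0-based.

v_0 = (2, 2, 0).
v_1 = A·v_0 = (-4, 0, 4).
v_2 = A·v_1 = (-4, 0, -8).

v_2 = (-4, 0, -8)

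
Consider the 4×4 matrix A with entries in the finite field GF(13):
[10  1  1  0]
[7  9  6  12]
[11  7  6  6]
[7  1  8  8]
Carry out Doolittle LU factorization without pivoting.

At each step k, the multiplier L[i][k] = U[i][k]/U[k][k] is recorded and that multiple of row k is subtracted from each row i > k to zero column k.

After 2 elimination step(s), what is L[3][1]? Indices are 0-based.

k=0: U[0][0]=10
  eliminate (1,0): mult=2, new row 1: (0, 7, 4, 12); set L[1][0]=2
  eliminate (2,0): mult=5, new row 2: (0, 2, 1, 6); set L[2][0]=5
  eliminate (3,0): mult=2, new row 3: (0, 12, 6, 8); set L[3][0]=2
k=1: U[1][1]=7
  eliminate (2,1): mult=4, new row 2: (0, 0, 11, 10); set L[2][1]=4
  eliminate (3,1): mult=11, new row 3: (0, 0, 1, 6); set L[3][1]=11

L[3][1] = 11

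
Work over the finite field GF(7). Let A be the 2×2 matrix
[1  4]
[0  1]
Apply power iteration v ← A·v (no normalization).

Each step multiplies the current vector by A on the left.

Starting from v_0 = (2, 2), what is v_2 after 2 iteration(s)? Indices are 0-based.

v_0 = (2, 2).
v_1 = A·v_0 = (3, 2).
v_2 = A·v_1 = (4, 2).

v_2 = (4, 2)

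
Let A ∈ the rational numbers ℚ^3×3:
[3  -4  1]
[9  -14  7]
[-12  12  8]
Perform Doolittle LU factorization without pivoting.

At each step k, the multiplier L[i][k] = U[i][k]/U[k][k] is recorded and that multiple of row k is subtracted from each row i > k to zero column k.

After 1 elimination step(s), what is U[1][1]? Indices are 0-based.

U[1][1] = -2

Step 1: pivot at (0,0) is 3.
  row1 ← row1 − (3)·row0  ⇒  L[1][0]=3, U row1=(0, -2, 4)
  row2 ← row2 − (-4)·row0  ⇒  L[2][0]=-4, U row2=(0, -4, 12)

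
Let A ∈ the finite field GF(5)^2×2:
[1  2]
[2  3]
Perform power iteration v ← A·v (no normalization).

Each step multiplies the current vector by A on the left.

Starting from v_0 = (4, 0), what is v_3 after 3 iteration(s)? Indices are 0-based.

v_3 = (4, 1)

v_0 = (4, 0).
v_1 = A·v_0 = (4, 3).
v_2 = A·v_1 = (0, 2).
v_3 = A·v_2 = (4, 1).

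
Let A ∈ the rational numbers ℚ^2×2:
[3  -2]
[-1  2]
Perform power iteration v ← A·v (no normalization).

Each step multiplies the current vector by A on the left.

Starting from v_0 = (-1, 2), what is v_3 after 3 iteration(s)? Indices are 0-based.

v_3 = (-127, 65)

v_0 = (-1, 2).
v_1 = A·v_0 = (-7, 5).
v_2 = A·v_1 = (-31, 17).
v_3 = A·v_2 = (-127, 65).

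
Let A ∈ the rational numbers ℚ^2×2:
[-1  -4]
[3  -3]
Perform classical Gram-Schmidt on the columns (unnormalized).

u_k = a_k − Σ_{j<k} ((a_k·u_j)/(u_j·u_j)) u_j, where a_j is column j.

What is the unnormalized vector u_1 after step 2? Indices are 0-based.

u_1 = (-9/2, -3/2)

Step 1: u_0 = a_0 = (-1, 3).
Step 2: u_1 = a_1 − (-1/2)·u_0 = (-9/2, -3/2).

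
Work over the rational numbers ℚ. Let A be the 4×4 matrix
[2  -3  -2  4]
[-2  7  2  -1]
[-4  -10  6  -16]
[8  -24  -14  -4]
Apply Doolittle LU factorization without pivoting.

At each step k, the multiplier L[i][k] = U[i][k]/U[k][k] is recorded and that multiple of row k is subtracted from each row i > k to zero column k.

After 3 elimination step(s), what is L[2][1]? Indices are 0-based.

L[2][1] = -4

k=0: U[0][0]=2
  eliminate (1,0): mult=-1, new row 1: (0, 4, 0, 3); set L[1][0]=-1
  eliminate (2,0): mult=-2, new row 2: (0, -16, 2, -8); set L[2][0]=-2
  eliminate (3,0): mult=4, new row 3: (0, -12, -6, -20); set L[3][0]=4
k=1: U[1][1]=4
  eliminate (2,1): mult=-4, new row 2: (0, 0, 2, 4); set L[2][1]=-4
  eliminate (3,1): mult=-3, new row 3: (0, 0, -6, -11); set L[3][1]=-3
k=2: U[2][2]=2
  eliminate (3,2): mult=-3, new row 3: (0, 0, 0, 1); set L[3][2]=-3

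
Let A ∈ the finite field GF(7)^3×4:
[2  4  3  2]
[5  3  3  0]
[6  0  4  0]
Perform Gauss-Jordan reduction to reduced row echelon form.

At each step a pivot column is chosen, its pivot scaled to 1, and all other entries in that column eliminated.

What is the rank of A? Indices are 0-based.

step 1: normalize row 0 (÷2) = (1, 2, 5, 1)
  row 1: subtract 5×row0 = (0, 0, 6, 2)
  row 2: subtract 6×row0 = (0, 2, 2, 1)
step 2: exchange rows 1,2
step 2: normalize row 1 (÷2) = (0, 1, 1, 4)
  row 0: subtract 2×row1 = (1, 0, 3, 0)
step 3: normalize row 2 (÷6) = (0, 0, 1, 5)
  row 0: subtract 3×row2 = (1, 0, 0, 6)
  row 1: subtract 1×row2 = (0, 1, 0, 6)

rank = 3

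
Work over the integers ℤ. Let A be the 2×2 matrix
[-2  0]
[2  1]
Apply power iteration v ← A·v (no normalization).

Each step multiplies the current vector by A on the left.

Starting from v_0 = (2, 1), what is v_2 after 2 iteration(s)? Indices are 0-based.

v_0 = (2, 1).
v_1 = A·v_0 = (-4, 5).
v_2 = A·v_1 = (8, -3).

v_2 = (8, -3)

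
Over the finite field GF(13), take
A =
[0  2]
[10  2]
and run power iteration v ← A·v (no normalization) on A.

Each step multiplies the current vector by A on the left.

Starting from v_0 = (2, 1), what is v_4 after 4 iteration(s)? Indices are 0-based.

v_0 = (2, 1).
v_1 = A·v_0 = (2, 9).
v_2 = A·v_1 = (5, 12).
v_3 = A·v_2 = (11, 9).
v_4 = A·v_3 = (5, 11).

v_4 = (5, 11)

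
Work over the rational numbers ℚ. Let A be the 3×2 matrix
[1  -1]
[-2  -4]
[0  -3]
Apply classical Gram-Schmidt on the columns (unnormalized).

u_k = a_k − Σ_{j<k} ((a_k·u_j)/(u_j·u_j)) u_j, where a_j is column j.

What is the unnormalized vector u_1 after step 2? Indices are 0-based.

Step 1: u_0 = a_0 = (1, -2, 0).
Step 2: u_1 = a_1 − (7/5)·u_0 = (-12/5, -6/5, -3).

u_1 = (-12/5, -6/5, -3)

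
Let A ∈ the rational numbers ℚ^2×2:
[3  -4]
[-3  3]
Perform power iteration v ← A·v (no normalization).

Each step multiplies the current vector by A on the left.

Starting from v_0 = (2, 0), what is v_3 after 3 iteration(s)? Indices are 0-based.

v_0 = (2, 0).
v_1 = A·v_0 = (6, -6).
v_2 = A·v_1 = (42, -36).
v_3 = A·v_2 = (270, -234).

v_3 = (270, -234)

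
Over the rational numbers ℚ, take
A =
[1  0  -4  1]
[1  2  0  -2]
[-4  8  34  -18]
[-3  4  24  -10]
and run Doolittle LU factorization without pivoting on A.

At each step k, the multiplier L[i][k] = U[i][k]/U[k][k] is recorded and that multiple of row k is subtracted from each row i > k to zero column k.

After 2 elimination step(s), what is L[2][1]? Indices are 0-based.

L[2][1] = 4

[col 0] pivot 1
  R1 -= 1*R0 → (0, 2, 4, -3)  (L[1][0] := 1)
  R2 -= -4*R0 → (0, 8, 18, -14)  (L[2][0] := -4)
  R3 -= -3*R0 → (0, 4, 12, -7)  (L[3][0] := -3)
[col 1] pivot 2
  R2 -= 4*R1 → (0, 0, 2, -2)  (L[2][1] := 4)
  R3 -= 2*R1 → (0, 0, 4, -1)  (L[3][1] := 2)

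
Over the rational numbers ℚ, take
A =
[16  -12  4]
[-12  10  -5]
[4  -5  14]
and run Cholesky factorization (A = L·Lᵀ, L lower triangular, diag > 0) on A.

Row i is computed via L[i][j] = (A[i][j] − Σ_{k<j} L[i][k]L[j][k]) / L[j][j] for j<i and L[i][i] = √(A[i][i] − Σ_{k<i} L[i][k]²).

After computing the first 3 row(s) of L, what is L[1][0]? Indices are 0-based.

Step 1: L[0][0] = √(16) = 4.
  L[1][0] = (-12) / L[0][0] = -3.
Step 2: L[1][1] = √(1) = 1.
  L[2][0] = (4) / L[0][0] = 1.
  L[2][1] = (-2) / L[1][1] = -2.
Step 3: L[2][2] = √(9) = 3.

L[1][0] = -3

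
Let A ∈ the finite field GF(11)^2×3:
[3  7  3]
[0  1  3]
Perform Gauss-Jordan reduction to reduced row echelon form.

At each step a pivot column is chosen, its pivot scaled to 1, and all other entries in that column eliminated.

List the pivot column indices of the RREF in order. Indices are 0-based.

step 1: normalize row 0 (÷3) = (1, 6, 1)
step 2: normalize row 1 (÷1) = (0, 1, 3)
  row 0: subtract 6×row1 = (1, 0, 5)

pivot columns: 0, 1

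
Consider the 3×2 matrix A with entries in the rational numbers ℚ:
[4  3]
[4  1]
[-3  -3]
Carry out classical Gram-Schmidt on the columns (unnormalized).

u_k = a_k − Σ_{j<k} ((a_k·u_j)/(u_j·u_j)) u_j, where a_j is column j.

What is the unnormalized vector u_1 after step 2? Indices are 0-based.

u_1 = (23/41, -59/41, -48/41)

Step 1: u_0 = a_0 = (4, 4, -3).
Step 2: u_1 = a_1 − (25/41)·u_0 = (23/41, -59/41, -48/41).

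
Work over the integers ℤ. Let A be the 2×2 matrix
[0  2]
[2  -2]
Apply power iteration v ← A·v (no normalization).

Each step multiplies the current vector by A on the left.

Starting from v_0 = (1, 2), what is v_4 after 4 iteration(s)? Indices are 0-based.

v_4 = (-64, 112)

v_0 = (1, 2).
v_1 = A·v_0 = (4, -2).
v_2 = A·v_1 = (-4, 12).
v_3 = A·v_2 = (24, -32).
v_4 = A·v_3 = (-64, 112).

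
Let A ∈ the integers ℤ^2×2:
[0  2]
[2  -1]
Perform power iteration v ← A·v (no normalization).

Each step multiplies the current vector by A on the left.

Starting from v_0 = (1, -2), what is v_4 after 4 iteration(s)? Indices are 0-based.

v_4 = (56, -76)

v_0 = (1, -2).
v_1 = A·v_0 = (-4, 4).
v_2 = A·v_1 = (8, -12).
v_3 = A·v_2 = (-24, 28).
v_4 = A·v_3 = (56, -76).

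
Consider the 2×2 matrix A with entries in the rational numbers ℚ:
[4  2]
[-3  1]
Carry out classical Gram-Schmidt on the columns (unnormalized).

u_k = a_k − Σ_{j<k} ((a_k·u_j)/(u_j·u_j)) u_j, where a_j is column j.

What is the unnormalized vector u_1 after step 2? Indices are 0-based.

u_1 = (6/5, 8/5)

Step 1: u_0 = a_0 = (4, -3).
Step 2: u_1 = a_1 − (1/5)·u_0 = (6/5, 8/5).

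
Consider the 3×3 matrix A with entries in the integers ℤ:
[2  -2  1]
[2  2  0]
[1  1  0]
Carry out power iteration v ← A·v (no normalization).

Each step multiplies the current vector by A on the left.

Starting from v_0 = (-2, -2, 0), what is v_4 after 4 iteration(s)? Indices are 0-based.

v_0 = (-2, -2, 0).
v_1 = A·v_0 = (0, -8, -4).
v_2 = A·v_1 = (12, -16, -8).
v_3 = A·v_2 = (48, -8, -4).
v_4 = A·v_3 = (108, 80, 40).

v_4 = (108, 80, 40)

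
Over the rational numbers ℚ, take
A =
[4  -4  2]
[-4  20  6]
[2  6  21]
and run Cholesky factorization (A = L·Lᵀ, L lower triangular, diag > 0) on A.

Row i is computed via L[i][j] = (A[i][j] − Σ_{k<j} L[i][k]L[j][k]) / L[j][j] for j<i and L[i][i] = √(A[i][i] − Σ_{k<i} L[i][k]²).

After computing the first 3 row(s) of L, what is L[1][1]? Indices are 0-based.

Step 1: L[0][0] = √(4) = 2.
  L[1][0] = (-4) / L[0][0] = -2.
Step 2: L[1][1] = √(16) = 4.
  L[2][0] = (2) / L[0][0] = 1.
  L[2][1] = (8) / L[1][1] = 2.
Step 3: L[2][2] = √(16) = 4.

L[1][1] = 4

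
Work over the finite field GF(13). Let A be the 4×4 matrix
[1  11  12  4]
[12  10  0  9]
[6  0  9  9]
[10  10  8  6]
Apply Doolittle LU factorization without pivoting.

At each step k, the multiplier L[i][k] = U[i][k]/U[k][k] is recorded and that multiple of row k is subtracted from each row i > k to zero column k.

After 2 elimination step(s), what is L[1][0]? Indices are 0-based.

k=0: U[0][0]=1
  eliminate (1,0): mult=12, new row 1: (0, 8, 12, 0); set L[1][0]=12
  eliminate (2,0): mult=6, new row 2: (0, 12, 2, 11); set L[2][0]=6
  eliminate (3,0): mult=10, new row 3: (0, 4, 5, 5); set L[3][0]=10
k=1: U[1][1]=8
  eliminate (2,1): mult=8, new row 2: (0, 0, 10, 11); set L[2][1]=8
  eliminate (3,1): mult=7, new row 3: (0, 0, 12, 5); set L[3][1]=7

L[1][0] = 12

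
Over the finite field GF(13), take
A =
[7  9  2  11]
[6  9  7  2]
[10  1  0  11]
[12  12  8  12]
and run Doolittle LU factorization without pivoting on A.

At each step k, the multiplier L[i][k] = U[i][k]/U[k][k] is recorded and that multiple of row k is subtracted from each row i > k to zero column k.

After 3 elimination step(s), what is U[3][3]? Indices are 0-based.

Step 1: pivot at (0,0) is 7.
  row1 ← row1 − (12)·row0  ⇒  L[1][0]=12, U row1=(0, 5, 9, 0)
  row2 ← row2 − (7)·row0  ⇒  L[2][0]=7, U row2=(0, 3, 12, 12)
  row3 ← row3 − (11)·row0  ⇒  L[3][0]=11, U row3=(0, 4, 12, 8)
Step 2: pivot at (1,1) is 5.
  row2 ← row2 − (11)·row1  ⇒  L[2][1]=11, U row2=(0, 0, 4, 12)
  row3 ← row3 − (6)·row1  ⇒  L[3][1]=6, U row3=(0, 0, 10, 8)
Step 3: pivot at (2,2) is 4.
  row3 ← row3 − (9)·row2  ⇒  L[3][2]=9, U row3=(0, 0, 0, 4)

U[3][3] = 4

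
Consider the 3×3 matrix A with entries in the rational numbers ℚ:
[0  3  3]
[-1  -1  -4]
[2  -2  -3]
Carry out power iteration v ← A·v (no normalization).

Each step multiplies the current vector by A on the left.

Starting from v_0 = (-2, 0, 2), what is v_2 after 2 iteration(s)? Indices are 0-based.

v_2 = (-48, 40, 54)

v_0 = (-2, 0, 2).
v_1 = A·v_0 = (6, -6, -10).
v_2 = A·v_1 = (-48, 40, 54).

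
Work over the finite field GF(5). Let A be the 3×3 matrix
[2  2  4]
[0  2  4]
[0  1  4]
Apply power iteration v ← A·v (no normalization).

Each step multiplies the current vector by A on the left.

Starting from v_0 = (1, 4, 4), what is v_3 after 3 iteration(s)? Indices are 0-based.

v_3 = (2, 2, 4)

v_0 = (1, 4, 4).
v_1 = A·v_0 = (1, 4, 0).
v_2 = A·v_1 = (0, 3, 4).
v_3 = A·v_2 = (2, 2, 4).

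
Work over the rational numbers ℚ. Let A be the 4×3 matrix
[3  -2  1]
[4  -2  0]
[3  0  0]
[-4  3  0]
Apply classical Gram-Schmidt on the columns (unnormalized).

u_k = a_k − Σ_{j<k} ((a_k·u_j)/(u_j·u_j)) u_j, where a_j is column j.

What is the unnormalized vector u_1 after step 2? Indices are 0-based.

u_1 = (-11/25, 2/25, 39/25, 23/25)

Step 1: u_0 = a_0 = (3, 4, 3, -4).
Step 2: u_1 = a_1 − (-13/25)·u_0 = (-11/25, 2/25, 39/25, 23/25).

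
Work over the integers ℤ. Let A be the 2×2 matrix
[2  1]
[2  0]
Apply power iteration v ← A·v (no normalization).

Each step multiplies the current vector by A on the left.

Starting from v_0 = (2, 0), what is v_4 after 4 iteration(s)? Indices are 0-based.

v_4 = (88, 64)

v_0 = (2, 0).
v_1 = A·v_0 = (4, 4).
v_2 = A·v_1 = (12, 8).
v_3 = A·v_2 = (32, 24).
v_4 = A·v_3 = (88, 64).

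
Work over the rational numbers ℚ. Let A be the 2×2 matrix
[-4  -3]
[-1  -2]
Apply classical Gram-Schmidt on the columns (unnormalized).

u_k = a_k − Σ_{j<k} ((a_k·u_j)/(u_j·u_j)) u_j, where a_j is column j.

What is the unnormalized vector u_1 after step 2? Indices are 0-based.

u_1 = (5/17, -20/17)

Step 1: u_0 = a_0 = (-4, -1).
Step 2: u_1 = a_1 − (14/17)·u_0 = (5/17, -20/17).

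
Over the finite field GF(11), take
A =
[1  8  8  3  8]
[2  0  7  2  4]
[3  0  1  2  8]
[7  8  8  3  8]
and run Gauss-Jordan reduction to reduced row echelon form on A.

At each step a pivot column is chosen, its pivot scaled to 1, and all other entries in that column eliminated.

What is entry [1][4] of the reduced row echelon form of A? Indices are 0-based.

step 1: normalize row 0 (÷1) = (1, 8, 8, 3, 8)
  row 1: subtract 2×row0 = (0, 6, 2, 7, 10)
  row 2: subtract 3×row0 = (0, 9, 10, 4, 6)
  row 3: subtract 7×row0 = (0, 7, 7, 4, 7)
step 2: normalize row 1 (÷6) = (0, 1, 4, 3, 9)
  row 0: subtract 8×row1 = (1, 0, 9, 1, 2)
  row 2: subtract 9×row1 = (0, 0, 7, 10, 2)
  row 3: subtract 7×row1 = (0, 0, 1, 5, 10)
step 3: normalize row 2 (÷7) = (0, 0, 1, 3, 5)
  row 0: subtract 9×row2 = (1, 0, 0, 7, 1)
  row 1: subtract 4×row2 = (0, 1, 0, 2, 0)
  row 3: subtract 1×row2 = (0, 0, 0, 2, 5)
step 4: normalize row 3 (÷2) = (0, 0, 0, 1, 8)
  row 0: subtract 7×row3 = (1, 0, 0, 0, 0)
  row 1: subtract 2×row3 = (0, 1, 0, 0, 6)
  row 2: subtract 3×row3 = (0, 0, 1, 0, 3)

M[1][4] = 6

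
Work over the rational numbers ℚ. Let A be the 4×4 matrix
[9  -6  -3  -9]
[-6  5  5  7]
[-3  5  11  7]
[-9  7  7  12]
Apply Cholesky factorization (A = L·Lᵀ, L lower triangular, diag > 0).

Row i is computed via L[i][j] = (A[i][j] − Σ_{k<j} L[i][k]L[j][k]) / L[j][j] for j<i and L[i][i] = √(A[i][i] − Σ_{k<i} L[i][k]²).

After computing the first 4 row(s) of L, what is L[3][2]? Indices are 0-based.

Step 1: L[0][0] = √(9) = 3.
  L[1][0] = (-6) / L[0][0] = -2.
Step 2: L[1][1] = √(1) = 1.
  L[2][0] = (-3) / L[0][0] = -1.
  L[2][1] = (3) / L[1][1] = 3.
Step 3: L[2][2] = √(1) = 1.
  L[3][0] = (-9) / L[0][0] = -3.
  L[3][1] = (1) / L[1][1] = 1.
  L[3][2] = (1) / L[2][2] = 1.
Step 4: L[3][3] = √(1) = 1.

L[3][2] = 1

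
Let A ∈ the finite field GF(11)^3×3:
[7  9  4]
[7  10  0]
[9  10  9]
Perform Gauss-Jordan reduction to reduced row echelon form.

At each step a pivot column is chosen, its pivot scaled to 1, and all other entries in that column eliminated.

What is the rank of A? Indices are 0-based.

[1] R0 /= 7  ⇒  (1, 6, 10)
     R1 -= 7·R0  ⇒  (0, 1, 7)
     R2 -= 9·R0  ⇒  (0, 0, 7)
[2] R1 /= 1  ⇒  (0, 1, 7)
     R0 -= 6·R1  ⇒  (1, 0, 1)
[3] R2 /= 7  ⇒  (0, 0, 1)
     R0 -= 1·R2  ⇒  (1, 0, 0)
     R1 -= 7·R2  ⇒  (0, 1, 0)

rank = 3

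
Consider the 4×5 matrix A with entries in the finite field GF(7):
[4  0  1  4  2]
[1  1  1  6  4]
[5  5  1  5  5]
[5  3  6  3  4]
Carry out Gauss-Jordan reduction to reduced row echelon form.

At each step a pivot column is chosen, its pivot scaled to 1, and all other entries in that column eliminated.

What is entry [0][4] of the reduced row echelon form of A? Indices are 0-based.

pivot(0,0)=4: scale R0 → (1, 0, 2, 1, 4)
  clear (1,0): R1 −= (1)R0 → (0, 1, 6, 5, 0)
  clear (2,0): R2 −= (5)R0 → (0, 5, 5, 0, 6)
  clear (3,0): R3 −= (5)R0 → (0, 3, 3, 5, 5)
pivot(1,1)=1: scale R1 → (0, 1, 6, 5, 0)
  clear (2,1): R2 −= (5)R1 → (0, 0, 3, 3, 6)
  clear (3,1): R3 −= (3)R1 → (0, 0, 6, 4, 5)
pivot(2,2)=3: scale R2 → (0, 0, 1, 1, 2)
  clear (0,2): R0 −= (2)R2 → (1, 0, 0, 6, 0)
  clear (1,2): R1 −= (6)R2 → (0, 1, 0, 6, 2)
  clear (3,2): R3 −= (6)R2 → (0, 0, 0, 5, 0)
pivot(3,3)=5: scale R3 → (0, 0, 0, 1, 0)
  clear (0,3): R0 −= (6)R3 → (1, 0, 0, 0, 0)
  clear (1,3): R1 −= (6)R3 → (0, 1, 0, 0, 2)
  clear (2,3): R2 −= (1)R3 → (0, 0, 1, 0, 2)

M[0][4] = 0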